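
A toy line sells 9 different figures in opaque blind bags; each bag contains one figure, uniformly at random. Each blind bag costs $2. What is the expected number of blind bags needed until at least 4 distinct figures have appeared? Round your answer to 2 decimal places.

Going from k to k+1 distinct takes a geometric number of blind bags with mean 9/(9-k).
Sum over k = 0,...,3: E = 9/9 + 9/8 + 9/7 + 9/6 = 4.911.

4.91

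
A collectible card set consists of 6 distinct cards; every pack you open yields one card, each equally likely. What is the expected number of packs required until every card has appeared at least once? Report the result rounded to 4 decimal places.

14.7000

After k distinct cards have appeared, the next pack gives a new one with probability (6-k)/6, so the expected wait for the (k+1)-th is 6/(6-k).
E[T] = 6/6 + 6/5 + 6/4 + 6/3 + 6/2 + 6/1 = 6·H_{6}.
H_{6} = 2.45000, so E[T] = 14.70000.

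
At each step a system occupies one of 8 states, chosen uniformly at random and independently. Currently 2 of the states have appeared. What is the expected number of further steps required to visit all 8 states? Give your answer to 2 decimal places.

The wait to go from k to k+1 distinct states is geometric with mean 8/(8-k).
Sum over k = 2,...,7: E = 8/6 + 8/5 + 8/4 + 8/3 + 8/2 + 8/1 = 19.600.

19.60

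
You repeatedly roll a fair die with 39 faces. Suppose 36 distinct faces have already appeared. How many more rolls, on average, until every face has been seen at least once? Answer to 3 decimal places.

71.500

From k distinct to k+1 distinct takes on average 39/(39-k) rolls.
Sum over k = 36,...,38: E = 39/3 + 39/2 + 39/1 = 71.5000.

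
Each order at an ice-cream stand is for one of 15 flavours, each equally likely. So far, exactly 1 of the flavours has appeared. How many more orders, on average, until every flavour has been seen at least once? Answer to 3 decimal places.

The wait to go from k to k+1 distinct flavours is geometric with mean 15/(15-k).
Sum over k = 1,...,14: E = 15/14 + 15/13 + 15/12 + ... + 15/2 + 15/1 = 48.7734.

48.773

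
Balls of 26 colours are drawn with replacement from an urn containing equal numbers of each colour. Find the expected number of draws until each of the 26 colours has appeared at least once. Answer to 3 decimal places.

100.215

Split into phases: going from k distinct to k+1 distinct takes on average 26/(26-k) draws.
E[T] = 26/26 + 26/25 + 26/24 + ... + 26/2 + 26/1 = 26·H_{26}.
H_{26} = 3.8544, so E[T] = 100.2149.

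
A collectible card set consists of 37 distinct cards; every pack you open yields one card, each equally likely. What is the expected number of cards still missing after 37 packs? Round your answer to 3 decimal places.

13.425

For each card, P(unseen after 37) = (36/37)^37 = 0.3629.
By linearity of expectation, E[unseen] = 37·(36/37)^37 = 13.4255.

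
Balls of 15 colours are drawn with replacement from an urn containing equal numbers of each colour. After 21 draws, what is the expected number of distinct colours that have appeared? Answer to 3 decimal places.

11.477

For each colour, P(seen in 21 draws) = 1 - (14/15)^21 = 0.7652.
By linearity of expectation, E[distinct seen] = 15·(1 - (14/15)^21) = 11.4774.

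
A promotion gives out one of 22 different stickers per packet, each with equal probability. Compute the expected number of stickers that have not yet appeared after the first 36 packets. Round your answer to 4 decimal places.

4.1219

For each sticker, P(unseen after 36) = (21/22)^36 = 0.18736.
By linearity of expectation, E[unseen] = 22·(21/22)^36 = 4.12193.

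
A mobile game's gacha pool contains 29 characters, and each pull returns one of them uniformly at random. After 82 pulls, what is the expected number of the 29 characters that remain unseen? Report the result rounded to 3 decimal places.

For each character, P(unseen after 82) = (28/29)^82 = 0.0563.
By linearity of expectation, E[unseen] = 29·(28/29)^82 = 1.6320.

1.632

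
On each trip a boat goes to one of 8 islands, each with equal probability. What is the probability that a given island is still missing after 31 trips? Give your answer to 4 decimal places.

0.0159

On each trip the fixed island fails to appear with probability 7/8.
P(still missing after 31) = (7/8)^31 = 0.01593.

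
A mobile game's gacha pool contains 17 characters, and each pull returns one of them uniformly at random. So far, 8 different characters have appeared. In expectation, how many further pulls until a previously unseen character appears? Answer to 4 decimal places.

1.8889

The number of pulls until the next new character is geometric with success probability 9/17, so its mean is 17/9.
E = 17/9 = 1.88889.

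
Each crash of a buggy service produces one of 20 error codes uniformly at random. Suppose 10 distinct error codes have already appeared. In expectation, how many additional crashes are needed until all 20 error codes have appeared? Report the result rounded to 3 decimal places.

58.579

The wait to go from k to k+1 distinct error codes is geometric with mean 20/(20-k).
Sum over k = 10,...,19: E = 20/10 + 20/9 + 20/8 + ... + 20/2 + 20/1 = 58.5794.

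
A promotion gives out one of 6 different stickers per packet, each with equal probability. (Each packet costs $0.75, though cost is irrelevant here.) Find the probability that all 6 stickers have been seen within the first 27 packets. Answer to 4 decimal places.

By inclusion–exclusion over which stickers are missing,
P(all seen) = Σ_{j=0}^{6} (-1)^j C(6,j)((6-j)/6)^27
= 1.00000 - 0.04368 + 0.00026 - 0.00000 + 0.00000 - 0.00000 + 0.00000
= 0.95659.

0.9566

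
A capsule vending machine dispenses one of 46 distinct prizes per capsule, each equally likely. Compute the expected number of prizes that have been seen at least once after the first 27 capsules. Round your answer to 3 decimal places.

For each prize, P(seen in 27 capsules) = 1 - (45/46)^27 = 0.4476.
By linearity of expectation, E[distinct seen] = 46·(1 - (45/46)^27) = 20.5883.

20.588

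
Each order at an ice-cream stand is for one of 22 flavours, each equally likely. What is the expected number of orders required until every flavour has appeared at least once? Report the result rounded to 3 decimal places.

81.198

The wait to go from k to k+1 distinct flavours is geometric with mean 22/(22-k).
E[T] = 22/22 + 22/21 + 22/20 + ... + 22/2 + 22/1 = 22·H_{22}.
H_{22} = 3.6908, so E[T] = 81.1979.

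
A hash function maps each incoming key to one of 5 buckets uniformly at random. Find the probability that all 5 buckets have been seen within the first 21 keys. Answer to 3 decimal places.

0.954

Let A_i be the event that bucket i is missing after 21 keys. By inclusion–exclusion on the A_i,
P(all seen) = Σ_{j=0}^{5} (-1)^j C(5,j)((5-j)/5)^21
= 1.0000 - 0.0461 + 0.0002 - 0.0000 + 0.0000 - 0.0000
= 0.9541.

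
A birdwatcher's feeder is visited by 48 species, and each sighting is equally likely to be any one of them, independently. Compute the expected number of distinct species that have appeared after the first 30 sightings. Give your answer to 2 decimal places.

22.48

For each species, P(seen in 30 sightings) = 1 - (47/48)^30 = 0.468.
By linearity of expectation, E[distinct seen] = 48·(1 - (47/48)^30) = 22.477.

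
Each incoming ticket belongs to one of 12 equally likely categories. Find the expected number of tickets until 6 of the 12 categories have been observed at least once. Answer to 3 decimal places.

7.839

With k distinct categories already seen, the next new one arrives after an expected 12/(12-k) tickets.
Sum over k = 0,...,5: E = 12/12 + 12/11 + 12/10 + 12/9 + 12/8 + 12/7 = 7.8385.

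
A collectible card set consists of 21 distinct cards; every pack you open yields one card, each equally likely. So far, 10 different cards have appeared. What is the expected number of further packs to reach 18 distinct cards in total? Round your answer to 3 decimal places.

24.917

With k distinct cards already seen, the next new one takes an expected 21/(21-k) packs.
Sum over k = 10,...,17: E = 21/11 + 21/10 + 21/9 + ... + 21/5 + 21/4 = 24.9174.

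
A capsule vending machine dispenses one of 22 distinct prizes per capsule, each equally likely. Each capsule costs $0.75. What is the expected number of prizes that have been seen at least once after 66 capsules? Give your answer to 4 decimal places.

20.9791

For each prize, P(seen in 66 capsules) = 1 - (21/22)^66 = 0.95359.
By linearity of expectation, E[distinct seen] = 22·(1 - (21/22)^66) = 20.97906.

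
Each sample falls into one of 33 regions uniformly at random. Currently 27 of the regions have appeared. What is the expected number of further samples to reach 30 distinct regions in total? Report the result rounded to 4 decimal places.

The wait to go from k to k+1 distinct regions is geometric with mean 33/(33-k).
Sum over k = 27,...,29: E = 33/6 + 33/5 + 33/4 = 20.35000.

20.3500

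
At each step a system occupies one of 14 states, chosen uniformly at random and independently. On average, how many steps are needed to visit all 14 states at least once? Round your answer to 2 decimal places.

Split into phases: going from k distinct to k+1 distinct takes on average 14/(14-k) steps.
E[T] = 14/14 + 14/13 + 14/12 + ... + 14/2 + 14/1 = 14·H_{14}.
H_{14} = 3.252, so E[T] = 45.522.

45.52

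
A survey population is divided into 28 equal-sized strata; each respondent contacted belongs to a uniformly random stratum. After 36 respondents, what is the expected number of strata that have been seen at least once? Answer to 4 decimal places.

20.4393

For each stratum, P(seen in 36 respondents) = 1 - (27/28)^36 = 0.72997.
By linearity of expectation, E[distinct seen] = 28·(1 - (27/28)^36) = 20.43926.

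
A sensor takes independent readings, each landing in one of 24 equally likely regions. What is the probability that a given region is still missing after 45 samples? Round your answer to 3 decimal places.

0.147

Each sample misses the fixed region with probability (24-1)/24 = 23/24, independently.
P(still missing after 45) = (23/24)^45 = 0.1473.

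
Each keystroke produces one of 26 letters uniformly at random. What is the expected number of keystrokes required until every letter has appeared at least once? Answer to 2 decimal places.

Split into phases: going from k distinct to k+1 distinct takes on average 26/(26-k) keystrokes.
E[T] = 26/26 + 26/25 + 26/24 + ... + 26/2 + 26/1 = 26·H_{26}.
H_{26} = 3.854, so E[T] = 100.215.

100.21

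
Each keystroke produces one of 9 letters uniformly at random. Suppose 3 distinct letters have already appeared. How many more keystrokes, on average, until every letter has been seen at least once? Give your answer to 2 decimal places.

The wait to go from k to k+1 distinct letters is geometric with mean 9/(9-k).
Sum over k = 3,...,8: E = 9/6 + 9/5 + 9/4 + 9/3 + 9/2 + 9/1 = 22.050.

22.05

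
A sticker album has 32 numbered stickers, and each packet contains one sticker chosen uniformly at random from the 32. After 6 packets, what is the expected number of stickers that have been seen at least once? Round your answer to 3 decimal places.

For each sticker, P(seen in 6 packets) = 1 - (31/32)^6 = 0.1734.
By linearity of expectation, E[distinct seen] = 32·(1 - (31/32)^6) = 5.5503.

5.550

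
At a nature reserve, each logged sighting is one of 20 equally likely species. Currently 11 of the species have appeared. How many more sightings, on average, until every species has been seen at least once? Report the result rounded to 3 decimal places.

The wait to go from k to k+1 distinct species is geometric with mean 20/(20-k).
Sum over k = 11,...,19: E = 20/9 + 20/8 + 20/7 + ... + 20/2 + 20/1 = 56.5794.

56.579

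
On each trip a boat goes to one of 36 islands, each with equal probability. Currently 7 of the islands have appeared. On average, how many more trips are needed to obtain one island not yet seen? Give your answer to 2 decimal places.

Each trip yields a new island with probability (36-7)/36 = 29/36, so the wait is geometric with mean 36/29.
E = 36/29 = 1.241.

1.24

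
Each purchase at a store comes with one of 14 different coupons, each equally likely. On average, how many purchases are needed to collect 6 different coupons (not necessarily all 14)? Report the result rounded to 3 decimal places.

7.472

With k distinct coupons already seen, the next new one arrives after an expected 14/(14-k) purchases.
Sum over k = 0,...,5: E = 14/14 + 14/13 + 14/12 + 14/11 + 14/10 + 14/9 = 7.4719.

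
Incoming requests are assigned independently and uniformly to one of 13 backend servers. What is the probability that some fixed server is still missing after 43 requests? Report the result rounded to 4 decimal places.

0.0320

Each request misses the fixed server with probability (13-1)/13 = 12/13, independently.
P(still missing after 43) = (12/13)^43 = 0.03201.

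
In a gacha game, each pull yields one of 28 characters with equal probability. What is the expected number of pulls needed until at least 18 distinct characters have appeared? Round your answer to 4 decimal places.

With k distinct characters already seen, the next new one arrives after an expected 28/(28-k) pulls.
Sum over k = 0,...,17: E = 28/28 + 28/27 + 28/26 + ... + 28/12 + 28/11 = 27.94968.

27.9497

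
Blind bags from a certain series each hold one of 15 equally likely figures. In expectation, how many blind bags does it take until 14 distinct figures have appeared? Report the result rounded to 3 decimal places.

34.773

Going from k to k+1 distinct takes a geometric number of blind bags with mean 15/(15-k).
Sum over k = 0,...,13: E = 15/15 + 15/14 + 15/13 + ... + 15/3 + 15/2 = 34.7734.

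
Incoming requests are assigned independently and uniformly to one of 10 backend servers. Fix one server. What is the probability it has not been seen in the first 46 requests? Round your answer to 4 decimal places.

On each request the fixed server fails to appear with probability 9/10.
P(still missing after 46) = (9/10)^46 = 0.00786.

0.0079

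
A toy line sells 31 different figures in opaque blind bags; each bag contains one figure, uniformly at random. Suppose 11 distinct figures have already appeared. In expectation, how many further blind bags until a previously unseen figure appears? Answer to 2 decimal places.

Each blind bag yields a new figure with probability (31-11)/31 = 20/31, so the wait is geometric with mean 31/20.
E = 31/20 = 1.550.

1.55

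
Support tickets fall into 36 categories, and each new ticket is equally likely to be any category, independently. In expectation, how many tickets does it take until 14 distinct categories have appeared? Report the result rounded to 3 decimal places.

Going from k to k+1 distinct takes a geometric number of tickets with mean 36/(36-k).
Sum over k = 0,...,13: E = 36/36 + 36/35 + 36/34 + ... + 36/24 + 36/23 = 17.4149.

17.415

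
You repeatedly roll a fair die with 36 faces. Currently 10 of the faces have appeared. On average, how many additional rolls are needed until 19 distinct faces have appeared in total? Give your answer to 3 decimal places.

With k distinct faces already seen, the next new one takes an expected 36/(36-k) rolls.
Sum over k = 10,...,18: E = 36/26 + 36/25 + 36/24 + ... + 36/19 + 36/18 = 14.9352.

14.935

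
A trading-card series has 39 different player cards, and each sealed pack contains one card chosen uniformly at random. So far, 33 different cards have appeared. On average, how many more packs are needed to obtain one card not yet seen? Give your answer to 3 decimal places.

6.500

Each pack yields a new card with probability (39-33)/39 = 6/39, so the wait is geometric with mean 39/6.
E = 39/6 = 6.5000.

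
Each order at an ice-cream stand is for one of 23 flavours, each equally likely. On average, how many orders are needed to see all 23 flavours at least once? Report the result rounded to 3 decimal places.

The wait to go from k to k+1 distinct flavours is geometric with mean 23/(23-k).
E[T] = 23/23 + 23/22 + 23/21 + ... + 23/2 + 23/1 = 23·H_{23}.
H_{23} = 3.7343, so E[T] = 85.8887.

85.889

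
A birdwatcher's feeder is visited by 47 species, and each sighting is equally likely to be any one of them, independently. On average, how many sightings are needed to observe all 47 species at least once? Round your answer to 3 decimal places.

208.584

After k distinct species have appeared, the next sighting gives a new one with probability (47-k)/47, so the expected wait for the (k+1)-th is 47/(47-k).
E[T] = 47/47 + 47/46 + 47/45 + ... + 47/2 + 47/1 = 47·H_{47}.
H_{47} = 4.4380, so E[T] = 208.5843.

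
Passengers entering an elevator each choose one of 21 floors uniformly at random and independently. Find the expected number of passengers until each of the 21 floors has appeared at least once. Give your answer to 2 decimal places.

76.55

Split into phases: going from k distinct to k+1 distinct takes on average 21/(21-k) passengers.
E[T] = 21/21 + 21/20 + 21/19 + ... + 21/2 + 21/1 = 21·H_{21}.
H_{21} = 3.645, so E[T] = 76.553.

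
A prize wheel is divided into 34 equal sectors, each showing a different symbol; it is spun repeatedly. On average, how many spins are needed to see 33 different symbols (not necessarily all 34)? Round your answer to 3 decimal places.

Going from k to k+1 distinct takes a geometric number of spins with mean 34/(34-k).
Sum over k = 0,...,32: E = 34/34 + 34/33 + 34/32 + ... + 34/3 + 34/2 = 106.0191.

106.019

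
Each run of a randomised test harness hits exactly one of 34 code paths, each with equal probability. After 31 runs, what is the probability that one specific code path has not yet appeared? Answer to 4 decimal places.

Each run misses the fixed code path with probability (34-1)/34 = 33/34, independently.
P(still missing after 31) = (33/34)^31 = 0.39636.

0.3964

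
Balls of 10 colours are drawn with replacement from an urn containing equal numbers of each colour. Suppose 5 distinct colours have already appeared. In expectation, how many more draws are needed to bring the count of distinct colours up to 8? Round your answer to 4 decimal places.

7.8333

With k distinct colours already seen, the next new one takes an expected 10/(10-k) draws.
Sum over k = 5,...,7: E = 10/5 + 10/4 + 10/3 = 7.83333.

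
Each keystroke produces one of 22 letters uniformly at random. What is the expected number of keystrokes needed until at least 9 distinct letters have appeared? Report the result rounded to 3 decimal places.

With k distinct letters already seen, the next new one arrives after an expected 22/(22-k) keystrokes.
Sum over k = 0,...,8: E = 22/22 + 22/21 + 22/20 + ... + 22/15 + 22/14 = 11.2349.

11.235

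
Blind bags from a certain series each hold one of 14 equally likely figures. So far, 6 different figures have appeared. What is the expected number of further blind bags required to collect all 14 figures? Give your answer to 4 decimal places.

38.0500

From k distinct to k+1 distinct takes on average 14/(14-k) blind bags.
Sum over k = 6,...,13: E = 14/8 + 14/7 + 14/6 + ... + 14/2 + 14/1 = 38.05000.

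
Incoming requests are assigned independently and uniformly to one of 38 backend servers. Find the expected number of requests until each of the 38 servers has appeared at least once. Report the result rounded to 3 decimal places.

160.660

After k distinct servers have appeared, the next request gives a new one with probability (38-k)/38, so the expected wait for the (k+1)-th is 38/(38-k).
E[T] = 38/38 + 38/37 + 38/36 + ... + 38/2 + 38/1 = 38·H_{38}.
H_{38} = 4.2279, so E[T] = 160.6603.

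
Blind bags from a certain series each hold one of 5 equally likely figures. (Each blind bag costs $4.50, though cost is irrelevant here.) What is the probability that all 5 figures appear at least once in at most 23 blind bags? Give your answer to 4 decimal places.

0.9706

Let A_i be the event that figure i is missing after 23 blind bags. By inclusion–exclusion on the A_i,
P(all seen) = Σ_{j=0}^{5} (-1)^j C(5,j)((5-j)/5)^23
= 1.00000 - 0.02951 + 0.00008 - 0.00000 + 0.00000 - 0.00000
= 0.97056.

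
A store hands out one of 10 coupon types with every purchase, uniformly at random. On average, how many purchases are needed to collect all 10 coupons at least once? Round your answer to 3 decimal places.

29.290

Split into phases: going from k distinct to k+1 distinct takes on average 10/(10-k) purchases.
E[T] = 10/10 + 10/9 + 10/8 + ... + 10/2 + 10/1 = 10·H_{10}.
H_{10} = 2.9290, so E[T] = 29.2897.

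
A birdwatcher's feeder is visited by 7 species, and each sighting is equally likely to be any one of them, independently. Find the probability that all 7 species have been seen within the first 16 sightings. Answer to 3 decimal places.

0.498

By inclusion–exclusion over which species are missing,
P(all seen) = Σ_{j=0}^{7} (-1)^j C(7,j)((7-j)/7)^16
= 1.0000 - 0.5942 + 0.0964 - 0.0045 + 0.0000 - 0.0000 + 0.0000 - 0.0000
= 0.4977.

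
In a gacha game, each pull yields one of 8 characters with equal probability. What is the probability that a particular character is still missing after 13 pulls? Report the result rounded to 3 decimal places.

0.176

On each pull the fixed character fails to appear with probability 7/8.
P(still missing after 13) = (7/8)^13 = 0.1762.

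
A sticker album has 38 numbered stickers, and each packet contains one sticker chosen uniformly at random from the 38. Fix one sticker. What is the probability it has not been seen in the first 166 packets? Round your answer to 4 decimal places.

0.0120

Each packet misses the fixed sticker with probability (38-1)/38 = 37/38, independently.
P(still missing after 166) = (37/38)^166 = 0.01195.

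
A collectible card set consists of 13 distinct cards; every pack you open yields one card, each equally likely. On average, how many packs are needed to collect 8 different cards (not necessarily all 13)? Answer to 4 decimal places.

Going from k to k+1 distinct takes a geometric number of packs with mean 13/(13-k).
Sum over k = 0,...,7: E = 13/13 + 13/12 + 13/11 + ... + 13/7 + 13/6 = 11.65841.

11.6584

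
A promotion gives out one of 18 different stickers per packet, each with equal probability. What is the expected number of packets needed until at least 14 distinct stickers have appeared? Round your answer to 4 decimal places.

Going from k to k+1 distinct takes a geometric number of packets with mean 18/(18-k).
Sum over k = 0,...,13: E = 18/18 + 18/17 + 18/16 + ... + 18/6 + 18/5 = 25.41195.

25.4119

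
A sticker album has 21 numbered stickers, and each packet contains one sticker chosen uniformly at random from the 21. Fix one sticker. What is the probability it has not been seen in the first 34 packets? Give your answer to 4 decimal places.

On each packet the fixed sticker fails to appear with probability 20/21.
P(still missing after 34) = (20/21)^34 = 0.19035.

0.1904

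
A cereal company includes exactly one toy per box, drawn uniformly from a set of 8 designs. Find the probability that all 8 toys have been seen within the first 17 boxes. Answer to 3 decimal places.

0.366

Let A_i be the event that toy i is missing after 17 boxes. By inclusion–exclusion on the A_i,
P(all seen) = Σ_{j=0}^{8} (-1)^j C(8,j)((8-j)/8)^17
= 1.0000 - 0.8265 + 0.2105 - 0.0190 + 0.0005 - 0.0000 + 0.0000 - 0.0000 + 0.0000
= 0.3656.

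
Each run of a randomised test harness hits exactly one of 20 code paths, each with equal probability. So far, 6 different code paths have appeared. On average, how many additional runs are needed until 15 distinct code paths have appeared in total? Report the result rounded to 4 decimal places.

19.3646

The wait to go from k to k+1 distinct code paths is geometric with mean 20/(20-k).
Sum over k = 6,...,14: E = 20/14 + 20/13 + 20/12 + ... + 20/7 + 20/6 = 19.36458.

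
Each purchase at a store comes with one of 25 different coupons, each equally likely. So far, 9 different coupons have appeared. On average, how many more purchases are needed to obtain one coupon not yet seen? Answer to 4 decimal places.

1.5625

The number of purchases until the next new coupon is geometric with success probability 16/25, so its mean is 25/16.
E = 25/16 = 1.56250.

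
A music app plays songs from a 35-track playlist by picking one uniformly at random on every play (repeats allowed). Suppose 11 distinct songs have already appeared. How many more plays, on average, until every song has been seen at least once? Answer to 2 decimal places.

With k distinct songs already seen, the next new one takes an expected 35/(35-k) plays.
Sum over k = 11,...,34: E = 35/24 + 35/23 + 35/22 + ... + 35/2 + 35/1 = 132.159.

132.16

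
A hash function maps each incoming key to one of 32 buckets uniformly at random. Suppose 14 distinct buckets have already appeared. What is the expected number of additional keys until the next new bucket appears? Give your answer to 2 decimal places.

The number of keys until the next new bucket is geometric with success probability 18/32, so its mean is 32/18.
E = 32/18 = 1.778.

1.78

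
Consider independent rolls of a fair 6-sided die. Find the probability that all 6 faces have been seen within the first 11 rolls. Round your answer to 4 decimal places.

By inclusion–exclusion over which faces are missing,
P(all seen) = Σ_{j=0}^{6} (-1)^j C(6,j)((6-j)/6)^11
= 1.00000 - 0.80753 + 0.17342 - 0.00977 + 0.00008 - 0.00000 + 0.00000
= 0.35621.

0.3562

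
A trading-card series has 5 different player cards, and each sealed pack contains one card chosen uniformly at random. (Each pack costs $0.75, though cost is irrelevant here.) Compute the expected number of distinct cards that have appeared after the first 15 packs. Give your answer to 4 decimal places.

4.8241

For each card, P(seen in 15 packs) = 1 - (4/5)^15 = 0.96482.
By linearity of expectation, E[distinct seen] = 5·(1 - (4/5)^15) = 4.82408.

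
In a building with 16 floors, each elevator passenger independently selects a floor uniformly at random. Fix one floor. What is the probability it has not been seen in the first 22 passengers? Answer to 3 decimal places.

0.242

Each passenger misses the fixed floor with probability (16-1)/16 = 15/16, independently.
P(still missing after 22) = (15/16)^22 = 0.2418.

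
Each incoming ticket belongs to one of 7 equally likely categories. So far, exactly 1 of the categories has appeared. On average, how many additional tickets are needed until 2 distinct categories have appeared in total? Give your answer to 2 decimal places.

From k distinct to k+1 distinct takes on average 7/(7-k) tickets.
Only the k = 1 term is needed: E = 7/6 = 1.167.

1.17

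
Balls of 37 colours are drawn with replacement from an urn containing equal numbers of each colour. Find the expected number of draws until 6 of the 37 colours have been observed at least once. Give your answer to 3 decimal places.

Going from k to k+1 distinct takes a geometric number of draws with mean 37/(37-k).
Sum over k = 0,...,5: E = 37/37 + 37/36 + 37/35 + 37/34 + 37/33 + 37/32 = 6.4506.

6.451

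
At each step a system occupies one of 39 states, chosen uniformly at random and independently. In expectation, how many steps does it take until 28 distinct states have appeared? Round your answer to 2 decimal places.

Going from k to k+1 distinct takes a geometric number of steps with mean 39/(39-k).
Sum over k = 0,...,27: E = 39/39 + 39/38 + 39/37 + ... + 39/13 + 39/12 = 48.113.

48.11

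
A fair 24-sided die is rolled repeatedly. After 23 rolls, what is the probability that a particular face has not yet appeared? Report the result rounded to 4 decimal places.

On each roll the fixed face fails to appear with probability 23/24.
P(still missing after 23) = (23/24)^23 = 0.37574.

0.3757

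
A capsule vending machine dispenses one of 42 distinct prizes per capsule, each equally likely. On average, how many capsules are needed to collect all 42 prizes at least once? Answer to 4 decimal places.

The wait to go from k to k+1 distinct prizes is geometric with mean 42/(42-k).
E[T] = 42/42 + 42/41 + 42/40 + ... + 42/2 + 42/1 = 42·H_{42}.
H_{42} = 4.32674, so E[T] = 181.72320.

181.7232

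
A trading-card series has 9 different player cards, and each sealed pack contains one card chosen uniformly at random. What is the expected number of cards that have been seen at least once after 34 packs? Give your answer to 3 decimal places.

For each card, P(seen in 34 packs) = 1 - (8/9)^34 = 0.9818.
By linearity of expectation, E[distinct seen] = 9·(1 - (8/9)^34) = 8.8359.

8.836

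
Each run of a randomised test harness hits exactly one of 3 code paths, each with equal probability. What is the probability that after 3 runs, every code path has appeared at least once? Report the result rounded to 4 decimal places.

Let A_i be the event that code path i is missing after 3 runs. By inclusion–exclusion on the A_i,
P(all seen) = Σ_{j=0}^{3} (-1)^j C(3,j)((3-j)/3)^3
= 1.00000 - 0.88889 + 0.11111 - 0.00000
= 0.22222.

0.2222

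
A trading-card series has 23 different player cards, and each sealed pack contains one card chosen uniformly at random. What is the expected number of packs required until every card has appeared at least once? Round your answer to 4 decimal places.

After k distinct cards have appeared, the next pack gives a new one with probability (23-k)/23, so the expected wait for the (k+1)-th is 23/(23-k).
E[T] = 23/23 + 23/22 + 23/21 + ... + 23/2 + 23/1 = 23·H_{23}.
H_{23} = 3.73429, so E[T] = 85.88870.

85.8887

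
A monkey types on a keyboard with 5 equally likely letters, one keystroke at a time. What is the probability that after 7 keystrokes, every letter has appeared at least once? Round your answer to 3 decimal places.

0.215

Let A_i be the event that letter i is missing after 7 keystrokes. By inclusion–exclusion on the A_i,
P(all seen) = Σ_{j=0}^{5} (-1)^j C(5,j)((5-j)/5)^7
= 1.0000 - 1.0486 + 0.2799 - 0.0164 + 0.0001 - 0.0000
= 0.2150.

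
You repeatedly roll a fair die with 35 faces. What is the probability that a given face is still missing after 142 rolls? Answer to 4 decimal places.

On each roll the fixed face fails to appear with probability 34/35.
P(still missing after 142) = (34/35)^142 = 0.01631.

0.0163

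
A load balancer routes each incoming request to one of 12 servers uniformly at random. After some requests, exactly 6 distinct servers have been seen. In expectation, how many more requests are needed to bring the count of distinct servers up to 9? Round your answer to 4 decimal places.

7.4000

From k distinct to k+1 distinct takes on average 12/(12-k) requests.
Sum over k = 6,...,8: E = 12/6 + 12/5 + 12/4 = 7.40000.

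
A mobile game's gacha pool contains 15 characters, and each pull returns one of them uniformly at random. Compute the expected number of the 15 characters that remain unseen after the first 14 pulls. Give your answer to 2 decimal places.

For each character, P(unseen after 14) = (14/15)^14 = 0.381.
By linearity of expectation, E[unseen] = 15·(14/15)^14 = 5.710.

5.71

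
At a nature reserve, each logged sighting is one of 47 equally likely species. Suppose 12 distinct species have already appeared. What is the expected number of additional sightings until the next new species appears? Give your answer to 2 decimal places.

Each sighting yields a new species with probability (47-12)/47 = 35/47, so the wait is geometric with mean 47/35.
E = 47/35 = 1.343.

1.34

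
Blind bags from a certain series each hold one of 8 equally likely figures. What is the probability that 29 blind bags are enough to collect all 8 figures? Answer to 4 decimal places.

0.8401

Let A_i be the event that figure i is missing after 29 blind bags. By inclusion–exclusion on the A_i,
P(all seen) = Σ_{j=0}^{8} (-1)^j C(8,j)((8-j)/8)^29
= 1.00000 - 0.16647 + 0.00667 - 0.00007 + 0.00000 - 0.00000 + 0.00000 - 0.00000 + 0.00000
= 0.84013.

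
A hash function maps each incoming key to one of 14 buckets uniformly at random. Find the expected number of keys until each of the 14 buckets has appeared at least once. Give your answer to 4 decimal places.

Split into phases: going from k distinct to k+1 distinct takes on average 14/(14-k) keys.
E[T] = 14/14 + 14/13 + 14/12 + ... + 14/2 + 14/1 = 14·H_{14}.
H_{14} = 3.25156, so E[T] = 45.52187.

45.5219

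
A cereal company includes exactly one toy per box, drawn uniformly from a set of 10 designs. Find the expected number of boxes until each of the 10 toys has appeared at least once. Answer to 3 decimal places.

The wait to go from k to k+1 distinct toys is geometric with mean 10/(10-k).
E[T] = 10/10 + 10/9 + 10/8 + ... + 10/2 + 10/1 = 10·H_{10}.
H_{10} = 2.9290, so E[T] = 29.2897.

29.290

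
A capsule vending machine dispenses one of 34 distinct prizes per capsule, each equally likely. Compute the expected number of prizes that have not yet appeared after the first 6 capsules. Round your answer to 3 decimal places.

28.424

For each prize, P(unseen after 6) = (33/34)^6 = 0.8360.
By linearity of expectation, E[unseen] = 34·(33/34)^6 = 28.4243.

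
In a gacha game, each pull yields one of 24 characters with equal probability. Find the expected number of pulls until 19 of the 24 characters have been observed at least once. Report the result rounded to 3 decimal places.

Going from k to k+1 distinct takes a geometric number of pulls with mean 24/(24-k).
Sum over k = 0,...,18: E = 24/24 + 24/23 + 24/22 + ... + 24/7 + 24/6 = 35.8230.

35.823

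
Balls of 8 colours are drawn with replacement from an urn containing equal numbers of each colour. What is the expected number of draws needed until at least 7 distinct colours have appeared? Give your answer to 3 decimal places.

13.743

With k distinct colours already seen, the next new one arrives after an expected 8/(8-k) draws.
Sum over k = 0,...,6: E = 8/8 + 8/7 + 8/6 + ... + 8/3 + 8/2 = 13.7429.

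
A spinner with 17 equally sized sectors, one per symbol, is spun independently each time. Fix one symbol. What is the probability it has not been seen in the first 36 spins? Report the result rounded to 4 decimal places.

0.1128

Each spin misses the fixed symbol with probability (17-1)/17 = 16/17, independently.
P(still missing after 36) = (16/17)^36 = 0.11276.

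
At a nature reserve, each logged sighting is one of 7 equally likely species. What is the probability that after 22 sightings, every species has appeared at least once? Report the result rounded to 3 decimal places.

0.777

Let A_i be the event that species i is missing after 22 sightings. By inclusion–exclusion on the A_i,
P(all seen) = Σ_{j=0}^{7} (-1)^j C(7,j)((7-j)/7)^22
= 1.0000 - 0.2357 + 0.0128 - 0.0002 + 0.0000 - 0.0000 + 0.0000 - 0.0000
= 0.7770.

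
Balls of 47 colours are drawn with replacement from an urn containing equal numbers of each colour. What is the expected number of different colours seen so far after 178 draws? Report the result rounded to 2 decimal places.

45.98

For each colour, P(seen in 178 draws) = 1 - (46/47)^178 = 0.978.
By linearity of expectation, E[distinct seen] = 47·(1 - (46/47)^178) = 45.978.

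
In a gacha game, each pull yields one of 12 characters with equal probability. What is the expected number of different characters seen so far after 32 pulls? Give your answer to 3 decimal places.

For each character, P(seen in 32 pulls) = 1 - (11/12)^32 = 0.9382.
By linearity of expectation, E[distinct seen] = 12·(1 - (11/12)^32) = 11.2588.

11.259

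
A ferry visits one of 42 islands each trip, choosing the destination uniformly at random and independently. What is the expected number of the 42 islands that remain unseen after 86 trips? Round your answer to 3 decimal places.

5.287

For each island, P(unseen after 86) = (41/42)^86 = 0.1259.
By linearity of expectation, E[unseen] = 42·(41/42)^86 = 5.2872.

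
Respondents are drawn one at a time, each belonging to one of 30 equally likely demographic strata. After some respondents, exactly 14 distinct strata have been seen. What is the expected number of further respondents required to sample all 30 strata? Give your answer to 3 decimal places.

The wait to go from k to k+1 distinct strata is geometric with mean 30/(30-k).
Sum over k = 14,...,29: E = 30/16 + 30/15 + 30/14 + ... + 30/2 + 30/1 = 101.4219.

101.422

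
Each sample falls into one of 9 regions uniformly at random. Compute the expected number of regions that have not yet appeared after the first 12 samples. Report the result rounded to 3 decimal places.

For each region, P(unseen after 12) = (8/9)^12 = 0.2433.
By linearity of expectation, E[unseen] = 9·(8/9)^12 = 2.1898.

2.190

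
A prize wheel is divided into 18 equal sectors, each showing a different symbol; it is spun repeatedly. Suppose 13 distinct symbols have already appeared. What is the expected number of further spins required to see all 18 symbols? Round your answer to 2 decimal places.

With k distinct symbols already seen, the next new one takes an expected 18/(18-k) spins.
Sum over k = 13,...,17: E = 18/5 + 18/4 + 18/3 + 18/2 + 18/1 = 41.100.

41.10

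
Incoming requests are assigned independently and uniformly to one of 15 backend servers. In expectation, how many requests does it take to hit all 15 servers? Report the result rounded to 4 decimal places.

49.7734

After k distinct servers have appeared, the next request gives a new one with probability (15-k)/15, so the expected wait for the (k+1)-th is 15/(15-k).
E[T] = 15/15 + 15/14 + 15/13 + ... + 15/2 + 15/1 = 15·H_{15}.
H_{15} = 3.31823, so E[T] = 49.77343.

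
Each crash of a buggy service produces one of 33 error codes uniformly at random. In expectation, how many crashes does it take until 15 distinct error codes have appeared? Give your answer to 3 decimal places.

With k distinct error codes already seen, the next new one arrives after an expected 33/(33-k) crashes.
Sum over k = 0,...,14: E = 33/33 + 33/32 + 33/31 + ... + 33/20 + 33/19 = 19.5918.

19.592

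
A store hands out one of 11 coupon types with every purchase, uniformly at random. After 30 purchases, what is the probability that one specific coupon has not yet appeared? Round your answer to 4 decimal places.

0.0573

On each purchase the fixed coupon fails to appear with probability 10/11.
P(still missing after 30) = (10/11)^30 = 0.05731.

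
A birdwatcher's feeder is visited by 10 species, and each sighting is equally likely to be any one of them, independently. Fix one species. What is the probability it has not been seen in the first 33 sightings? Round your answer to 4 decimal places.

Each sighting misses the fixed species with probability (10-1)/10 = 9/10, independently.
P(still missing after 33) = (9/10)^33 = 0.03090.

0.0309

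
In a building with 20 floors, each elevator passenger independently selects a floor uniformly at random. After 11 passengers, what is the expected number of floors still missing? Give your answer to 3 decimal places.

For each floor, P(unseen after 11) = (19/20)^11 = 0.5688.
By linearity of expectation, E[unseen] = 20·(19/20)^11 = 11.3760.

11.376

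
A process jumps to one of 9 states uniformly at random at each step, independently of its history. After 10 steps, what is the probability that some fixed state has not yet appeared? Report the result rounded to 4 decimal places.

0.3079

Each step misses the fixed state with probability (9-1)/9 = 8/9, independently.
P(still missing after 10) = (8/9)^10 = 0.30795.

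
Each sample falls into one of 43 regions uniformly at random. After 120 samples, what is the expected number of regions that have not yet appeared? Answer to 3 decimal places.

For each region, P(unseen after 120) = (42/43)^120 = 0.0594.
By linearity of expectation, E[unseen] = 43·(42/43)^120 = 2.5537.

2.554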